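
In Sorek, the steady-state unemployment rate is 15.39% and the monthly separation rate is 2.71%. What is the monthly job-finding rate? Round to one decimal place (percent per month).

Job-finding rate ≈ 14.9% per month.

From u* = s/(s+f): f = s·(1−u)/u.
f = 2.71 × (1 − 0.1539) / 0.1539 = 2.2929 / 0.1539 ≈ 14.9% per month.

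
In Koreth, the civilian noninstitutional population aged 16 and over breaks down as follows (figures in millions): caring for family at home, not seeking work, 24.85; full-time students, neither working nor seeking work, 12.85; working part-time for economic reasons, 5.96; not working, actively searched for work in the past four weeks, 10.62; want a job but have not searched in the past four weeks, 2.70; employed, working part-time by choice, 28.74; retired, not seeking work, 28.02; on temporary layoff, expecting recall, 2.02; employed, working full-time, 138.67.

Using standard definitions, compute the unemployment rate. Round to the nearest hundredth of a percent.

Employed = 5.96 + 28.74 + 138.67 = 173.37 million (anyone who worked, including part-time for economic reasons, counts as employed).
Unemployed = 10.62 + 2.02 = 12.64 million (jobless and actively searching, or on temporary layoff).
Labor force = 173.37 + 12.64 = 186.01 million.
Unemployment rate = 12.64 / 186.01 = 6.80%.

Unemployment rate ≈ 6.80%.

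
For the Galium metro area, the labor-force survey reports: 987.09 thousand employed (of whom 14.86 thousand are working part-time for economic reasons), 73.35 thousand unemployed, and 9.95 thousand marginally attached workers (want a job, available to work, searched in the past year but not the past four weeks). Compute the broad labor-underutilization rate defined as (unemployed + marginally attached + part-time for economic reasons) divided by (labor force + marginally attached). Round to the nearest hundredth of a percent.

Labor force = 987.09 + 73.35 = 1,060.44 thousand.
Numerator = 73.35 + 9.95 + 14.86 = 98.16 thousand.
Denominator = 1,060.44 + 9.95 = 1,070.39 thousand.
Broad rate = 98.16 / 1,070.39 = 9.17%.

Broad underutilization rate ≈ 9.17%.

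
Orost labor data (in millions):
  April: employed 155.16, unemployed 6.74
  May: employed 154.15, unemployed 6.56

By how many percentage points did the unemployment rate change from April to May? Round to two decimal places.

April: labor force = 155.16 + 6.74 = 161.90; u = 6.74/161.90 = 4.16%.
May: labor force = 154.15 + 6.56 = 160.71; u = 6.56/160.71 = 4.08%.
Change = 4.08% − 4.16% = −0.08 pp.

The unemployment rate changed by −0.08 percentage points.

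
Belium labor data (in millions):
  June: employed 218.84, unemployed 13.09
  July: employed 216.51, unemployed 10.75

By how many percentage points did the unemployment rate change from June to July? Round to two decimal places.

June: labor force = 218.84 + 13.09 = 231.93; u = 13.09/231.93 = 5.64%.
July: labor force = 216.51 + 10.75 = 227.26; u = 10.75/227.26 = 4.73%.
Change = 4.73% − 5.64% = −0.91 pp.

The unemployment rate changed by −0.91 percentage points.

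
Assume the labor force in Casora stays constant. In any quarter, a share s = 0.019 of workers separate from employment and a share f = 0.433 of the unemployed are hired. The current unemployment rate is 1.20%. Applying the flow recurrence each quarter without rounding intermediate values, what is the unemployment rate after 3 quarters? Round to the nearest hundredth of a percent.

With a fixed labor force, u_{t+1} = u_t + s·(1−u_t) − f·u_t = u_t·(1−s−f) + s.
Here 1−s−f = 0.548 and s = 0.019.
u_1 = 0.012000 × 0.548 + 0.019 = 0.025576.
u_2 = 0.025576 × 0.548 + 0.019 = 0.033016.
u_3 = 0.033016 × 0.548 + 0.019 = 0.037093.

Unemployment rate after three quarters ≈ 3.71%.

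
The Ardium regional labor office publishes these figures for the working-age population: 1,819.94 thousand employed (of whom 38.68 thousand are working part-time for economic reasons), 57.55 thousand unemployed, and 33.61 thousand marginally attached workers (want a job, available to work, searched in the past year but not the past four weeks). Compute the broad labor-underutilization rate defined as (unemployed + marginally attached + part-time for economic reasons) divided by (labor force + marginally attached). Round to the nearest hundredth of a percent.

Broad underutilization rate ≈ 6.79%.

Labor force = 1,819.94 + 57.55 = 1,877.49 thousand.
Numerator = 57.55 + 33.61 + 38.68 = 129.84 thousand.
Denominator = 1,877.49 + 33.61 = 1,911.10 thousand.
Broad rate = 129.84 / 1,911.10 = 6.79%.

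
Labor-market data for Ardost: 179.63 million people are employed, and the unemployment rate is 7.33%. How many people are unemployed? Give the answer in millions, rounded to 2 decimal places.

Let U be the number unemployed. The labor force is E + U, and U/(E+U) = 0.0733.
So U = 0.0733 × 179.63 / (1 − 0.0733) = 13.1669 / 0.9267 ≈ 14.21 million.

About 14.21 million are unemployed.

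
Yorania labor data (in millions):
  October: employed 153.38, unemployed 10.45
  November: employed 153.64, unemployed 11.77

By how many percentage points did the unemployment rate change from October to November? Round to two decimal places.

October: labor force = 153.38 + 10.45 = 163.83; u = 10.45/163.83 = 6.38%.
November: labor force = 153.64 + 11.77 = 165.41; u = 11.77/165.41 = 7.12%.
Change = 7.12% − 6.38% = +0.74 pp.

The unemployment rate changed by +0.74 percentage points.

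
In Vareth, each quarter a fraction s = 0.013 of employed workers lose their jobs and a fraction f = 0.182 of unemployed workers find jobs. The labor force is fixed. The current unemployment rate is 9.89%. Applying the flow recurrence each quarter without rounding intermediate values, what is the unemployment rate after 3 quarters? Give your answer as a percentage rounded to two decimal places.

Unemployment rate after three quarters ≈ 8.35%.

With a fixed labor force, u_{t+1} = u_t + s·(1−u_t) − f·u_t = u_t·(1−s−f) + s.
Here 1−s−f = 0.805 and s = 0.013.
u_1 = 0.098900 × 0.805 + 0.013 = 0.092615.
u_2 = 0.092615 × 0.805 + 0.013 = 0.087555.
u_3 = 0.087555 × 0.805 + 0.013 = 0.083482.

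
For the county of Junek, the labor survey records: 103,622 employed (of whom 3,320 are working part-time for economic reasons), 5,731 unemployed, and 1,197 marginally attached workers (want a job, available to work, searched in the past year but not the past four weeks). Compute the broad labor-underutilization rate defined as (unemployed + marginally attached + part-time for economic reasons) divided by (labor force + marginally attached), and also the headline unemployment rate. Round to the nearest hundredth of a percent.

Labor force = 103,622 + 5,731 = 109,353.
Numerator = 5,731 + 1,197 + 3,320 = 10,248.
Denominator = 109,353 + 1,197 = 110,550.
Broad rate = 10,248 / 110,550 = 9.27%.
Headline unemployment rate = 5,731 / 109,353 = 5.24%.

Broad underutilization rate ≈ 9.27%; headline unemployment rate ≈ 5.24%.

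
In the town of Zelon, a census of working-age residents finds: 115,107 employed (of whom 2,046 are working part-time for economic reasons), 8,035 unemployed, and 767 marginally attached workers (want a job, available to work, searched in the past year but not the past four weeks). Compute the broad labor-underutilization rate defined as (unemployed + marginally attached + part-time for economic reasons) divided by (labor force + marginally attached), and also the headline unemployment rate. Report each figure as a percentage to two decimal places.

Labor force = 115,107 + 8,035 = 123,142.
Numerator = 8,035 + 767 + 2,046 = 10,848.
Denominator = 123,142 + 767 = 123,909.
Broad rate = 10,848 / 123,909 = 8.75%.
Headline unemployment rate = 8,035 / 123,142 = 6.52%.

Broad underutilization rate ≈ 8.75%; headline unemployment rate ≈ 6.52%.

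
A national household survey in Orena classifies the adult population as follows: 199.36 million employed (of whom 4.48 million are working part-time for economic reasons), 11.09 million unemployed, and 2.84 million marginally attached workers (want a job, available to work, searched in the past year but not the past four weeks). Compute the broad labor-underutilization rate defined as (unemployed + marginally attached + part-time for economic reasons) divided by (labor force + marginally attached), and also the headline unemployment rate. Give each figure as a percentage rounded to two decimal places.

Broad underutilization rate ≈ 8.63%; headline unemployment rate ≈ 5.27%.

Labor force = 199.36 + 11.09 = 210.45 million.
Numerator = 11.09 + 2.84 + 4.48 = 18.41 million.
Denominator = 210.45 + 2.84 = 213.29 million.
Broad rate = 18.41 / 213.29 = 8.63%.
Headline unemployment rate = 11.09 / 210.45 = 5.27%.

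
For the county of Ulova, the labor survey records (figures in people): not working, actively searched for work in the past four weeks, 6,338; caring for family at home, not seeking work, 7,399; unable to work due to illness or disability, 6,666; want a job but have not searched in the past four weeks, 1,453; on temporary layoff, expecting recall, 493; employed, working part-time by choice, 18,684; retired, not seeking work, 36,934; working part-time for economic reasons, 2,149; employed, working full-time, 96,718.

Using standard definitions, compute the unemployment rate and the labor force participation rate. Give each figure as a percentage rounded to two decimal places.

Unemployment rate ≈ 5.49%; labor force participation rate ≈ 70.34%.

Employed = 18,684 + 2,149 + 96,718 = 117,551 (anyone who worked, including part-time for economic reasons, counts as employed).
Unemployed = 6,338 + 493 = 6,831 (jobless and actively searching, or on temporary layoff).
Labor force = 117,551 + 6,831 = 124,382.
Not in labor force = 7,399 + 6,666 + 1,453 + 36,934 = 52,452 (those not working and not actively searching are outside the labor force — including those who want a job but have given up searching).
Civilian working-age population = 124,382 + 52,452 = 176,834.
Unemployment rate = 6,831 / 124,382 = 5.49%.
Labor force participation rate = 124,382 / 176,834 = 70.34%.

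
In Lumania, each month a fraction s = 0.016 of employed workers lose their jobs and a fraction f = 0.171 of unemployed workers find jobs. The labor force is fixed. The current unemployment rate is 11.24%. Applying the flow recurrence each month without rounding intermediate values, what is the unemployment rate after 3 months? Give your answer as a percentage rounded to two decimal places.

Unemployment rate after three months ≈ 10.00%.

With a fixed labor force, u_{t+1} = u_t + s·(1−u_t) − f·u_t = u_t·(1−s−f) + s.
Here 1−s−f = 0.813 and s = 0.016.
u_1 = 0.112400 × 0.813 + 0.016 = 0.107381.
u_2 = 0.107381 × 0.813 + 0.016 = 0.103301.
u_3 = 0.103301 × 0.813 + 0.016 = 0.099984.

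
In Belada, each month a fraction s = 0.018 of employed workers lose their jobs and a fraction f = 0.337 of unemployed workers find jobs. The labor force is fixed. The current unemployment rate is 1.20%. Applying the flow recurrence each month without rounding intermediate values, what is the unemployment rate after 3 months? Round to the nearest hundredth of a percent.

With a fixed labor force, u_{t+1} = u_t + s·(1−u_t) − f·u_t = u_t·(1−s−f) + s.
Here 1−s−f = 0.645 and s = 0.018.
u_1 = 0.012000 × 0.645 + 0.018 = 0.025740.
u_2 = 0.025740 × 0.645 + 0.018 = 0.034602.
u_3 = 0.034602 × 0.645 + 0.018 = 0.040318.

Unemployment rate after three months ≈ 4.03%.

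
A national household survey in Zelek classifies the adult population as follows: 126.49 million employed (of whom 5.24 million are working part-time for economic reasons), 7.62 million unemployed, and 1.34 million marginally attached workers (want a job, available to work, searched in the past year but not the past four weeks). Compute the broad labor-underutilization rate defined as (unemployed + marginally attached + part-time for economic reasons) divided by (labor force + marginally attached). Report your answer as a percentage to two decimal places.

Broad underutilization rate ≈ 10.48%.

Labor force = 126.49 + 7.62 = 134.11 million.
Numerator = 7.62 + 1.34 + 5.24 = 14.20 million.
Denominator = 134.11 + 1.34 = 135.45 million.
Broad rate = 14.20 / 135.45 = 10.48%.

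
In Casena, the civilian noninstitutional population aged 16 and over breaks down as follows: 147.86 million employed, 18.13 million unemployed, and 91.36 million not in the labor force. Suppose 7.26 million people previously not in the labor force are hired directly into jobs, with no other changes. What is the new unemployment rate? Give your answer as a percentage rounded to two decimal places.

New unemployment rate ≈ 10.46%.

Initially, labor force = 147.86 + 18.13 = 165.99 million, so u = 18.13/165.99 = 10.92%.
After the change, employed and labor force both rise by 7.26; unemployed unchanged → E = 155.12, U = 18.13, labor force = 173.25 million.
New unemployment rate = 18.13 / 173.25 = 10.46%.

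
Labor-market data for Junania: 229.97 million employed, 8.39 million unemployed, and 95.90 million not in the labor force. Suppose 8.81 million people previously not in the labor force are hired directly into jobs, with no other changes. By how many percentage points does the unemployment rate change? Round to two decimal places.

The unemployment rate changes by −0.13 percentage points.

Initially, labor force = 229.97 + 8.39 = 238.36 million, so u = 8.39/238.36 = 3.52%.
After the change, employed and labor force both rise by 8.81; unemployed unchanged → E = 238.78, U = 8.39, labor force = 247.17 million.
New unemployment rate = 8.39 / 247.17 = 3.39%.
Change = 3.39% − 3.52% = −0.13 percentage points.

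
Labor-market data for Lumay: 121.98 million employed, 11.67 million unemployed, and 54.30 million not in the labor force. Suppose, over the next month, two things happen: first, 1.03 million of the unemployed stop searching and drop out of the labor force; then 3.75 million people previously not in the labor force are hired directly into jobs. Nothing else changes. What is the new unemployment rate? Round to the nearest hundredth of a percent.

New unemployment rate ≈ 7.80%.

Initially, labor force = 121.98 + 11.67 = 133.65 million, so u = 11.67/133.65 = 8.73%.
After the first change, unemployed and labor force both fall by 1.03 → E = 121.98, U = 10.64, labor force = 132.62 million.
After the second change, employed and labor force both rise by 3.75; unemployed unchanged → E = 125.73, U = 10.64, labor force = 136.37 million.
New unemployment rate = 10.64 / 136.37 = 7.80%.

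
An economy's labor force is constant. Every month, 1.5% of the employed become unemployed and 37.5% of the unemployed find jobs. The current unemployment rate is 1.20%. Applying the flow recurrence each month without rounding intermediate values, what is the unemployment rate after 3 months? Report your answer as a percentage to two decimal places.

With a fixed labor force, u_{t+1} = u_t + s·(1−u_t) − f·u_t = u_t·(1−s−f) + s.
Here 1−s−f = 0.610 and s = 0.015.
u_1 = 0.012000 × 0.610 + 0.015 = 0.022320.
u_2 = 0.022320 × 0.610 + 0.015 = 0.028615.
u_3 = 0.028615 × 0.610 + 0.015 = 0.032455.

Unemployment rate after three months ≈ 3.25%.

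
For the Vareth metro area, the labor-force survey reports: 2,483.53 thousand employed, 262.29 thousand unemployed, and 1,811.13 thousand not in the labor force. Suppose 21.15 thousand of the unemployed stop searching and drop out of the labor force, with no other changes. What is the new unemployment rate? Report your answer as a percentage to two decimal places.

Initially, labor force = 2,483.53 + 262.29 = 2,745.82 thousand, so u = 262.29/2,745.82 = 9.55%.
After the change, unemployed and labor force both fall by 21.15 → E = 2,483.53, U = 241.14, labor force = 2,724.67 thousand.
New unemployment rate = 241.14 / 2,724.67 = 8.85%.

New unemployment rate ≈ 8.85%.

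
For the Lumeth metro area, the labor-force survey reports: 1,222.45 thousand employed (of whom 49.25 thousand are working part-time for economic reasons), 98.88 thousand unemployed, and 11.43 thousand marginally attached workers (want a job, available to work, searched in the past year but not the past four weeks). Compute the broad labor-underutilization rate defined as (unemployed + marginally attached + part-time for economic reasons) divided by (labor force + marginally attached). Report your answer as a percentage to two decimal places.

Broad underutilization rate ≈ 11.97%.

Labor force = 1,222.45 + 98.88 = 1,321.33 thousand.
Numerator = 98.88 + 11.43 + 49.25 = 159.56 thousand.
Denominator = 1,321.33 + 11.43 = 1,332.76 thousand.
Broad rate = 159.56 / 1,332.76 = 11.97%.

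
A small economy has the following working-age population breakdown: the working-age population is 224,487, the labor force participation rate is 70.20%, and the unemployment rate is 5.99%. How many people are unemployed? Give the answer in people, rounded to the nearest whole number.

About 9,440 are unemployed.

Labor force = 0.7020 × 224,487 = 157,590.
Unemployed = 0.0599 × 157,590 ≈ 9,440.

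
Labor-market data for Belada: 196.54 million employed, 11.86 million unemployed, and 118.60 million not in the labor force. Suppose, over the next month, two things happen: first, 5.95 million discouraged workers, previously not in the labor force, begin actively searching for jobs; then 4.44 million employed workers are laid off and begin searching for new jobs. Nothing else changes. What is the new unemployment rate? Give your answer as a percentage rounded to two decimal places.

Initially, labor force = 196.54 + 11.86 = 208.40 million, so u = 11.86/208.40 = 5.69%.
After the first change, unemployed and labor force both rise by 5.95 → E = 196.54, U = 17.81, labor force = 214.35 million.
After the second change, employed falls and unemployed rises by 4.44; labor force unchanged → E = 192.10, U = 22.25, labor force = 214.35 million.
New unemployment rate = 22.25 / 214.35 = 10.38%.

New unemployment rate ≈ 10.38%.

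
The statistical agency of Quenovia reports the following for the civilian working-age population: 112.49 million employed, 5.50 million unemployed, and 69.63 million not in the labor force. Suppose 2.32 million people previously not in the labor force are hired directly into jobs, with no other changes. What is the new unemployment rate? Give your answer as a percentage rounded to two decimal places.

New unemployment rate ≈ 4.57%.

Initially, labor force = 112.49 + 5.50 = 117.99 million, so u = 5.50/117.99 = 4.66%.
After the change, employed and labor force both rise by 2.32; unemployed unchanged → E = 114.81, U = 5.50, labor force = 120.31 million.
New unemployment rate = 5.50 / 120.31 = 4.57%.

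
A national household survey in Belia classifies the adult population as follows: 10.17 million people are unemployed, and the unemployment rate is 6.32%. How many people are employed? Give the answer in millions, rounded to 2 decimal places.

Labor force = U / u = 10.17 / 0.0632 ≈ 160.92 million.
Employed = labor force − unemployed = 160.92 − 10.17 = 150.75 million.

About 150.75 million are employed.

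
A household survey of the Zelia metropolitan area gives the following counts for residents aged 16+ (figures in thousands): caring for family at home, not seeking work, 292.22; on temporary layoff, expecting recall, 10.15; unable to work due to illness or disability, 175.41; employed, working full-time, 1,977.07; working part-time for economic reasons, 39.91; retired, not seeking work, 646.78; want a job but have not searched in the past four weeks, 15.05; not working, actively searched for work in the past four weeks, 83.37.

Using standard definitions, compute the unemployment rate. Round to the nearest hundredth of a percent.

Employed = 1,977.07 + 39.91 = 2,016.98 thousand (anyone who worked, including part-time for economic reasons, counts as employed).
Unemployed = 10.15 + 83.37 = 93.52 thousand (jobless and actively searching, or on temporary layoff).
Labor force = 2,016.98 + 93.52 = 2,110.50 thousand.
Unemployment rate = 93.52 / 2,110.50 = 4.43%.

Unemployment rate ≈ 4.43%.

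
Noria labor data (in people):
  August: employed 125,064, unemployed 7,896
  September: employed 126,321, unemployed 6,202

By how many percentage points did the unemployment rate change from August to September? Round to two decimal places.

August: labor force = 125,064 + 7,896 = 132,960; u = 7,896/132,960 = 5.94%.
September: labor force = 126,321 + 6,202 = 132,523; u = 6,202/132,523 = 4.68%.
Change = 4.68% − 5.94% = −1.26 pp.

The unemployment rate changed by −1.26 percentage points.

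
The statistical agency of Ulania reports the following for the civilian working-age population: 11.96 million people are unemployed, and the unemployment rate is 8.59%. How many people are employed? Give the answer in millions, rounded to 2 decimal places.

Labor force = U / u = 11.96 / 0.0859 ≈ 139.23 million.
Employed = labor force − unemployed = 139.23 − 11.96 = 127.27 million.

About 127.27 million are employed.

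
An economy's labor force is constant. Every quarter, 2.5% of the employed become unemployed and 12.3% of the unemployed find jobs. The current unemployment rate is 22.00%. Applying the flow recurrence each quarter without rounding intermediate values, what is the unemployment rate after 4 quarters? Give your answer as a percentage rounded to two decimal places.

With a fixed labor force, u_{t+1} = u_t + s·(1−u_t) − f·u_t = u_t·(1−s−f) + s.
Here 1−s−f = 0.852 and s = 0.025.
u_1 = 0.220000 × 0.852 + 0.025 = 0.212440.
u_2 = 0.212440 × 0.852 + 0.025 = 0.205999.
u_3 = 0.205999 × 0.852 + 0.025 = 0.200511.
u_4 = 0.200511 × 0.852 + 0.025 = 0.195835.

Unemployment rate after four quarters ≈ 19.58%.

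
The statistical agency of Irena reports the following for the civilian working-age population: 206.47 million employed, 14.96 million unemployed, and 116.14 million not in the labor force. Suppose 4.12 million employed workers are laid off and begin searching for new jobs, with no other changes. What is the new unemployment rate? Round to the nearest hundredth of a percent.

New unemployment rate ≈ 8.62%.

Initially, labor force = 206.47 + 14.96 = 221.43 million, so u = 14.96/221.43 = 6.76%.
After the change, employed falls and unemployed rises by 4.12; labor force unchanged → E = 202.35, U = 19.08, labor force = 221.43 million.
New unemployment rate = 19.08 / 221.43 = 8.62%.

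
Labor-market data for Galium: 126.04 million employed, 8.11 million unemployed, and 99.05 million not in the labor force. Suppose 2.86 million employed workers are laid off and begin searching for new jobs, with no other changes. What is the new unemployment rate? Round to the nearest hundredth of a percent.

Initially, labor force = 126.04 + 8.11 = 134.15 million, so u = 8.11/134.15 = 6.05%.
After the change, employed falls and unemployed rises by 2.86; labor force unchanged → E = 123.18, U = 10.97, labor force = 134.15 million.
New unemployment rate = 10.97 / 134.15 = 8.18%.

New unemployment rate ≈ 8.18%.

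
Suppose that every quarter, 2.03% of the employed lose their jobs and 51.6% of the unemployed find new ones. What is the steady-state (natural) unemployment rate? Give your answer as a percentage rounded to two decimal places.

At steady state the flows balance: s·E = f·U, so U/(E+U) = s/(s+f).
u* = 2.03 / (2.03 + 51.6) = 2.03 / 53.63 = 3.79%.

Steady-state unemployment rate ≈ 3.79%.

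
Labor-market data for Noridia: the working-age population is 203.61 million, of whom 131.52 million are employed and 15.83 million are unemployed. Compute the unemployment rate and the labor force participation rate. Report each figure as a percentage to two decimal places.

Unemployment rate ≈ 10.74%; labor force participation rate ≈ 72.37%.

Labor force = employed + unemployed = 131.52 + 15.83 = 147.35 million.
Unemployment rate = 15.83 / 147.35 = 10.74%.
Labor force participation rate = 147.35 / 203.61 = 72.37%.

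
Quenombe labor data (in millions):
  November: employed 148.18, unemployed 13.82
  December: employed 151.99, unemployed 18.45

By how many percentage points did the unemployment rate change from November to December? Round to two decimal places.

The unemployment rate changed by +2.29 percentage points.

November: labor force = 148.18 + 13.82 = 162.00; u = 13.82/162.00 = 8.53%.
December: labor force = 151.99 + 18.45 = 170.44; u = 18.45/170.44 = 10.82%.
Change = 10.82% − 8.53% = +2.29 pp.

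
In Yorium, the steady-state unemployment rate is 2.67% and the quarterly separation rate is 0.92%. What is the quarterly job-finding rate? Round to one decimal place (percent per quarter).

Job-finding rate ≈ 33.5% per quarter.

From u* = s/(s+f): f = s·(1−u)/u.
f = 0.92 × (1 − 0.0267) / 0.0267 = 0.8954 / 0.0267 ≈ 33.5% per quarter.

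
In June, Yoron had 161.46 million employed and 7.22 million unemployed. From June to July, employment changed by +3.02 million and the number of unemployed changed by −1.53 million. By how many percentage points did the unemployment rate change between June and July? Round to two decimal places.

June: labor force = 161.46 + 7.22 = 168.68; u = 7.22/168.68 = 4.28%.
July: labor force = 164.48 + 5.69 = 170.17; u = 5.69/170.17 = 3.34%.
Change = 3.34% − 4.28% = −0.94 pp.

The unemployment rate changed by −0.94 percentage points.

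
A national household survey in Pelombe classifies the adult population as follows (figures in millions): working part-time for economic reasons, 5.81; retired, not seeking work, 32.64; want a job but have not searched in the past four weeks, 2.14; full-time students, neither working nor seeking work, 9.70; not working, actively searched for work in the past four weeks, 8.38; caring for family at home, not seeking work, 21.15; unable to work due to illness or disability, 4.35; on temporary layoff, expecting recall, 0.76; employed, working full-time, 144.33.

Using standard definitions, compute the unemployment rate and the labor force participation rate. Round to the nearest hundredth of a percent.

Employed = 5.81 + 144.33 = 150.14 million (anyone who worked, including part-time for economic reasons, counts as employed).
Unemployed = 8.38 + 0.76 = 9.14 million (jobless and actively searching, or on temporary layoff).
Labor force = 150.14 + 9.14 = 159.28 million.
Not in labor force = 32.64 + 2.14 + 9.70 + 21.15 + 4.35 = 69.98 million (those not working and not actively searching are outside the labor force — including those who want a job but have given up searching).
Civilian working-age population = 159.28 + 69.98 = 229.26 million.
Unemployment rate = 9.14 / 159.28 = 5.74%.
Labor force participation rate = 159.28 / 229.26 = 69.48%.

Unemployment rate ≈ 5.74%; labor force participation rate ≈ 69.48%.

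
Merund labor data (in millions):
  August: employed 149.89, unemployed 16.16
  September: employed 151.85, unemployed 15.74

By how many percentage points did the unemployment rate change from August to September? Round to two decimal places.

August: labor force = 149.89 + 16.16 = 166.05; u = 16.16/166.05 = 9.73%.
September: labor force = 151.85 + 15.74 = 167.59; u = 15.74/167.59 = 9.39%.
Change = 9.39% − 9.73% = −0.34 pp.

The unemployment rate changed by −0.34 percentage points.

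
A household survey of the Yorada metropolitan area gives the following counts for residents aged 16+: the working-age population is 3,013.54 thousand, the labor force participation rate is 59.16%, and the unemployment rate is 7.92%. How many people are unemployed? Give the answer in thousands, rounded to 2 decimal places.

Labor force = 0.5916 × 3,013.54 = 1,782.81 thousand.
Unemployed = 0.0792 × 1,782.81 ≈ 141.20 thousand.

About 141.20 thousand are unemployed.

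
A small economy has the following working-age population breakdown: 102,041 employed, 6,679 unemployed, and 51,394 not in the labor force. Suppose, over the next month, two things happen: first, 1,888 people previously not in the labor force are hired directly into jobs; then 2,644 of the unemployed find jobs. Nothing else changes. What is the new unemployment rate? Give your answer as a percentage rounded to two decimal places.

Initially, labor force = 102,041 + 6,679 = 108,720, so u = 6,679/108,720 = 6.14%.
After the first change, employed and labor force both rise by 1,888; unemployed unchanged → E = 103,929, U = 6,679, labor force = 110,608.
After the second change, unemployed falls and employed rises by 2,644; labor force unchanged → E = 106,573, U = 4,035, labor force = 110,608.
New unemployment rate = 4,035 / 110,608 = 3.65%.

New unemployment rate ≈ 3.65%.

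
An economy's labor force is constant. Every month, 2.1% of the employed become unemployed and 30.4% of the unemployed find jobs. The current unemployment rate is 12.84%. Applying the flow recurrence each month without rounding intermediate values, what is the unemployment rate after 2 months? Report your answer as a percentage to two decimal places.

With a fixed labor force, u_{t+1} = u_t + s·(1−u_t) − f·u_t = u_t·(1−s−f) + s.
Here 1−s−f = 0.675 and s = 0.021.
u_1 = 0.128400 × 0.675 + 0.021 = 0.107670.
u_2 = 0.107670 × 0.675 + 0.021 = 0.093677.

Unemployment rate after two months ≈ 9.37%.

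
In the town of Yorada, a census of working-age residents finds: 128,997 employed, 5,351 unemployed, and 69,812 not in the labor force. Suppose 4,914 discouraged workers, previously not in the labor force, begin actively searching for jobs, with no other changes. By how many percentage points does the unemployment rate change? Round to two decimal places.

The unemployment rate changes by +3.39 percentage points.

Initially, labor force = 128,997 + 5,351 = 134,348, so u = 5,351/134,348 = 3.98%.
After the change, unemployed and labor force both rise by 4,914 → E = 128,997, U = 10,265, labor force = 139,262.
New unemployment rate = 10,265 / 139,262 = 7.37%.
Change = 7.37% − 3.98% = +3.39 percentage points.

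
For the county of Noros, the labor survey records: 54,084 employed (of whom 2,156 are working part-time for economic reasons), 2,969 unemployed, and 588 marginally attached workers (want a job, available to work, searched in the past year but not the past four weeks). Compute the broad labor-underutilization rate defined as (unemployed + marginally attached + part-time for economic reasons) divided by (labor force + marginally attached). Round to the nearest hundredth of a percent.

Broad underutilization rate ≈ 9.91%.

Labor force = 54,084 + 2,969 = 57,053.
Numerator = 2,969 + 588 + 2,156 = 5,713.
Denominator = 57,053 + 588 = 57,641.
Broad rate = 5,713 / 57,641 = 9.91%.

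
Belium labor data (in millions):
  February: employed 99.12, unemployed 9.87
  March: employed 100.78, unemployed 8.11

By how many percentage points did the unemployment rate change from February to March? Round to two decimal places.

February: labor force = 99.12 + 9.87 = 108.99; u = 9.87/108.99 = 9.06%.
March: labor force = 100.78 + 8.11 = 108.89; u = 8.11/108.89 = 7.45%.
Change = 7.45% − 9.06% = −1.61 pp.

The unemployment rate changed by −1.61 percentage points.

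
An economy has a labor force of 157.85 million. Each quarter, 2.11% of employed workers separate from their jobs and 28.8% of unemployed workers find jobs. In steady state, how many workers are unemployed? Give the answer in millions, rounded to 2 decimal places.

Steady-state unemployment rate u* = s/(s+f) = 2.11/(2.11+28.8) = 0.068263.
Unemployed = u* × labor force = 0.068263 × 157.85 ≈ 10.78 million.

About 10.78 million are unemployed in steady state.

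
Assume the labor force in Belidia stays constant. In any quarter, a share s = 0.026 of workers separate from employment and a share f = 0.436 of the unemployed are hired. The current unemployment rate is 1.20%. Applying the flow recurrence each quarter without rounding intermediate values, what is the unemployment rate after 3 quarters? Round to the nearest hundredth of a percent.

Unemployment rate after three quarters ≈ 4.94%.

With a fixed labor force, u_{t+1} = u_t + s·(1−u_t) − f·u_t = u_t·(1−s−f) + s.
Here 1−s−f = 0.538 and s = 0.026.
u_1 = 0.012000 × 0.538 + 0.026 = 0.032456.
u_2 = 0.032456 × 0.538 + 0.026 = 0.043461.
u_3 = 0.043461 × 0.538 + 0.026 = 0.049382.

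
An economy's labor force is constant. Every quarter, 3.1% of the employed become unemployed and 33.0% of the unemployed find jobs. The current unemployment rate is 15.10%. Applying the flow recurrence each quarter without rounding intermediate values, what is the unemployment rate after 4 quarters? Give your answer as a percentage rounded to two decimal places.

Unemployment rate after four quarters ≈ 9.67%.

With a fixed labor force, u_{t+1} = u_t + s·(1−u_t) − f·u_t = u_t·(1−s−f) + s.
Here 1−s−f = 0.639 and s = 0.031.
u_1 = 0.151000 × 0.639 + 0.031 = 0.127489.
u_2 = 0.127489 × 0.639 + 0.031 = 0.112465.
u_3 = 0.112465 × 0.639 + 0.031 = 0.102865.
u_4 = 0.102865 × 0.639 + 0.031 = 0.096731.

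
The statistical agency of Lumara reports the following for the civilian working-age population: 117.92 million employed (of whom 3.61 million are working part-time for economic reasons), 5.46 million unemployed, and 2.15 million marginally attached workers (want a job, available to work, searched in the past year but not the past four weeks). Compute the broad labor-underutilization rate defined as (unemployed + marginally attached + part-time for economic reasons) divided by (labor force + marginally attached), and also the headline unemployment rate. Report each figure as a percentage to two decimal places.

Broad underutilization rate ≈ 8.94%; headline unemployment rate ≈ 4.43%.

Labor force = 117.92 + 5.46 = 123.38 million.
Numerator = 5.46 + 2.15 + 3.61 = 11.22 million.
Denominator = 123.38 + 2.15 = 125.53 million.
Broad rate = 11.22 / 125.53 = 8.94%.
Headline unemployment rate = 5.46 / 123.38 = 4.43%.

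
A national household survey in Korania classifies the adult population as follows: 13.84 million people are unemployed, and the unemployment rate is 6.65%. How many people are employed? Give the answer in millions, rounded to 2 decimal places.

About 194.28 million are employed.

Labor force = U / u = 13.84 / 0.0665 ≈ 208.12 million.
Employed = labor force − unemployed = 208.12 − 13.84 = 194.28 million.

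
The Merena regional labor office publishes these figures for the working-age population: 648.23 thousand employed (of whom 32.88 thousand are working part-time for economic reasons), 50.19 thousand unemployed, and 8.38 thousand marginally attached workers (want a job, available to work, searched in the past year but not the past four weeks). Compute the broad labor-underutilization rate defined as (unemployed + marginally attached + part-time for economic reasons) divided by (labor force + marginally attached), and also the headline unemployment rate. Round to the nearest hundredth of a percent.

Labor force = 648.23 + 50.19 = 698.42 thousand.
Numerator = 50.19 + 8.38 + 32.88 = 91.45 thousand.
Denominator = 698.42 + 8.38 = 706.80 thousand.
Broad rate = 91.45 / 706.80 = 12.94%.
Headline unemployment rate = 50.19 / 698.42 = 7.19%.

Broad underutilization rate ≈ 12.94%; headline unemployment rate ≈ 7.19%.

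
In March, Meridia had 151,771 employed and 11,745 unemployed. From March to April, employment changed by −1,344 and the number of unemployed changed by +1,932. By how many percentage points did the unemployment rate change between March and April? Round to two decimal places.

The unemployment rate changed by +1.15 percentage points.

March: labor force = 151,771 + 11,745 = 163,516; u = 11,745/163,516 = 7.18%.
April: labor force = 150,427 + 13,677 = 164,104; u = 13,677/164,104 = 8.33%.
Change = 8.33% − 7.18% = +1.15 pp.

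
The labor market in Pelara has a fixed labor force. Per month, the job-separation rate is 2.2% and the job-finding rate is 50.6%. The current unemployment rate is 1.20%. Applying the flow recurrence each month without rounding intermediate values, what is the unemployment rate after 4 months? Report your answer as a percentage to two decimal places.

Unemployment rate after four months ≈ 4.02%.

With a fixed labor force, u_{t+1} = u_t + s·(1−u_t) − f·u_t = u_t·(1−s−f) + s.
Here 1−s−f = 0.472 and s = 0.022.
u_1 = 0.012000 × 0.472 + 0.022 = 0.027664.
u_2 = 0.027664 × 0.472 + 0.022 = 0.035057.
u_3 = 0.035057 × 0.472 + 0.022 = 0.038547.
u_4 = 0.038547 × 0.472 + 0.022 = 0.040194.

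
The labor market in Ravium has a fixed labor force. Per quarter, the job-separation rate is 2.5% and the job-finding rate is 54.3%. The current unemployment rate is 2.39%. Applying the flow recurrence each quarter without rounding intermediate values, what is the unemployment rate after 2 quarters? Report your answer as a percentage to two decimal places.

Unemployment rate after two quarters ≈ 4.03%.

With a fixed labor force, u_{t+1} = u_t + s·(1−u_t) − f·u_t = u_t·(1−s−f) + s.
Here 1−s−f = 0.432 and s = 0.025.
u_1 = 0.023900 × 0.432 + 0.025 = 0.035325.
u_2 = 0.035325 × 0.432 + 0.025 = 0.040260.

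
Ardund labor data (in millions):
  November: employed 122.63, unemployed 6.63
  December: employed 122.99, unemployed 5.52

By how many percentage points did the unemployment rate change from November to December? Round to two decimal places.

November: labor force = 122.63 + 6.63 = 129.26; u = 6.63/129.26 = 5.13%.
December: labor force = 122.99 + 5.52 = 128.51; u = 5.52/128.51 = 4.30%.
Change = 4.30% − 5.13% = −0.83 pp.

The unemployment rate changed by −0.83 percentage points.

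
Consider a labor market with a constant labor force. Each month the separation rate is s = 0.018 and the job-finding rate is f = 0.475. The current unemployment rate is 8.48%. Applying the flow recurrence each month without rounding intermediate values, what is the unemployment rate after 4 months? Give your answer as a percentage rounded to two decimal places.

Unemployment rate after four months ≈ 3.97%.

With a fixed labor force, u_{t+1} = u_t + s·(1−u_t) − f·u_t = u_t·(1−s−f) + s.
Here 1−s−f = 0.507 and s = 0.018.
u_1 = 0.084800 × 0.507 + 0.018 = 0.060994.
u_2 = 0.060994 × 0.507 + 0.018 = 0.048924.
u_3 = 0.048924 × 0.507 + 0.018 = 0.042804.
u_4 = 0.042804 × 0.507 + 0.018 = 0.039702.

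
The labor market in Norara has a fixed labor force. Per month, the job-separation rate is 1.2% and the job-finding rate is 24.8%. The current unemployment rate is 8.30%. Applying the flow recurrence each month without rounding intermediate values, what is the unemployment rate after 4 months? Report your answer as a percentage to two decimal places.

With a fixed labor force, u_{t+1} = u_t + s·(1−u_t) − f·u_t = u_t·(1−s−f) + s.
Here 1−s−f = 0.740 and s = 0.012.
u_1 = 0.083000 × 0.740 + 0.012 = 0.073420.
u_2 = 0.073420 × 0.740 + 0.012 = 0.066331.
u_3 = 0.066331 × 0.740 + 0.012 = 0.061085.
u_4 = 0.061085 × 0.740 + 0.012 = 0.057203.

Unemployment rate after four months ≈ 5.72%.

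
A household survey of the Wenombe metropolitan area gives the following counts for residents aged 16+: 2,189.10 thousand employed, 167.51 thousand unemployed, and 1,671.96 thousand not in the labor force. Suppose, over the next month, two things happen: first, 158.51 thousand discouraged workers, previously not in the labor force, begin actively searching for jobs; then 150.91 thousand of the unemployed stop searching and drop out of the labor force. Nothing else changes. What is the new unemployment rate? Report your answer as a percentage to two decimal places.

Initially, labor force = 2,189.10 + 167.51 = 2,356.61 thousand, so u = 167.51/2,356.61 = 7.11%.
After the first change, unemployed and labor force both rise by 158.51 → E = 2,189.10, U = 326.02, labor force = 2,515.12 thousand.
After the second change, unemployed and labor force both fall by 150.91 → E = 2,189.10, U = 175.11, labor force = 2,364.21 thousand.
New unemployment rate = 175.11 / 2,364.21 = 7.41%.

New unemployment rate ≈ 7.41%.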